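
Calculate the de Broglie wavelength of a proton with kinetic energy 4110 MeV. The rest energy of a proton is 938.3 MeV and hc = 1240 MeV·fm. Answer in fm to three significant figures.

Total energy E = KE + m₀c² = 4110 + 938.3 = 5048.3 MeV.
(pc)² = E² − (m₀c²)² = (5048.3)² − (938.3)² = 2.460 × 10⁷ MeV², so pc = 4960 MeV.
λ = hc/(pc) = 1240 MeV·fm / 4960 MeV = 0.250 fm.

λ = 0.250 fm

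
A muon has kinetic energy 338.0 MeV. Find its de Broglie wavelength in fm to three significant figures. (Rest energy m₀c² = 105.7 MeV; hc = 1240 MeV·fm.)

Total energy E = KE + m₀c² = 338.0 + 105.7 = 443.7 MeV.
(pc)² = E² − (m₀c²)² = (443.7)² − (105.7)² = 1.857 × 10⁵ MeV², so pc = 430.9 MeV.
λ = hc/(pc) = 1240 MeV·fm / 430.9 MeV = 2.88 fm.

λ = 2.88 fm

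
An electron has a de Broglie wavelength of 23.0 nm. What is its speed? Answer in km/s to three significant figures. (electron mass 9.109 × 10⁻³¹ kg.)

v = 31.6 km/s

p = h/λ = 6.626 × 10⁻³⁴ / 2.300 × 10⁻⁸ = 2.881 × 10⁻²⁶ kg·m/s.
v = p/m = 2.881 × 10⁻²⁶ / 9.109 × 10⁻³¹ = 3.16 × 10⁴ m/s = 31.6 km/s.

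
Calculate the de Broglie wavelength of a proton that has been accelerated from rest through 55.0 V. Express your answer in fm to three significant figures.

λ = 3860 fm

KE = eV = 1.602 × 10⁻¹⁹ × 55.00 = 8.811 × 10⁻¹⁸ J.
p = √(2mKE) = √(2 × 1.673 × 10⁻²⁷ × 8.811 × 10⁻¹⁸) = 1.717 × 10⁻²² kg·m/s.
λ = h/p = 6.626 × 10⁻³⁴ / 1.717 × 10⁻²² = 3.86 × 10⁻¹² m = 3860 fm.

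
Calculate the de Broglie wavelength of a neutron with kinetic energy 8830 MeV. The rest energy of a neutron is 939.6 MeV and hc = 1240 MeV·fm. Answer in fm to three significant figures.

λ = 0.128 fm

Total energy E = KE + m₀c² = 8830 + 939.6 = 9769.6 MeV.
(pc)² = E² − (m₀c²)² = (9769.6)² − (939.6)² = 9.456 × 10⁷ MeV², so pc = 9724 MeV.
λ = hc/(pc) = 1240 MeV·fm / 9724 MeV = 0.128 fm.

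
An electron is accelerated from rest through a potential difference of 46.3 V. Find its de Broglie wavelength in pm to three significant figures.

KE = eV = 1.602 × 10⁻¹⁹ × 46.30 = 7.417 × 10⁻¹⁸ J.
p = √(2mKE) = √(2 × 9.109 × 10⁻³¹ × 7.417 × 10⁻¹⁸) = 3.676 × 10⁻²⁴ kg·m/s.
λ = h/p = 6.626 × 10⁻³⁴ / 3.676 × 10⁻²⁴ = 1.80 × 10⁻¹⁰ m = 180 pm.

λ = 180 pm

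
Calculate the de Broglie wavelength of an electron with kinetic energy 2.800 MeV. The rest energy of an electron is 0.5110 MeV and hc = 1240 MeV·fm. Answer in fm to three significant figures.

Total energy E = KE + m₀c² = 2.800 + 0.5110 = 3.3110 MeV.
(pc)² = E² − (m₀c²)² = (3.3110)² − (0.5110)² = 10.70 MeV², so pc = 3.271 MeV.
λ = hc/(pc) = 1240 MeV·fm / 3.271 MeV = 379 fm.

λ = 379 fm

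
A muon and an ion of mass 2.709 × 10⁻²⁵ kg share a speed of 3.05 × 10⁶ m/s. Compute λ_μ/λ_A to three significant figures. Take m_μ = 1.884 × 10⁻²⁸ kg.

At fixed v, p = mv so λ = h/(mv) ∝ 1/m.
λ_μ/λ_A = m_A/m_μ = 2.709 × 10⁻²⁵/1.884 × 10⁻²⁸ = 1440.

λ_μ/λ_A = 1440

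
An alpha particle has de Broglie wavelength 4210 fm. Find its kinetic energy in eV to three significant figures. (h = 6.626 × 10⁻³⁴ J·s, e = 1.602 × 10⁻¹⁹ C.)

p = h/λ = 6.626 × 10⁻³⁴ / 4.210 × 10⁻¹² = 1.574 × 10⁻²² kg·m/s.
KE = p²/(2m) = (1.574 × 10⁻²²)² / (2 × 6.645 × 10⁻²⁷) = 1.864 × 10⁻¹⁸ J = 11.6 eV.

KE = 11.6 eV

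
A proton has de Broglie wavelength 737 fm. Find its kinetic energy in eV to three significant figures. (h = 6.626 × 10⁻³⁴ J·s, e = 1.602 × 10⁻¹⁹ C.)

KE = 1510 eV

p = h/λ = 6.626 × 10⁻³⁴ / 7.370 × 10⁻¹³ = 8.991 × 10⁻²² kg·m/s.
KE = p²/(2m) = (8.991 × 10⁻²²)² / (2 × 1.673 × 10⁻²⁷) = 2.416 × 10⁻¹⁶ J = 1510 eV.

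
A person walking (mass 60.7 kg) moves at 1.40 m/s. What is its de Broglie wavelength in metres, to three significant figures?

p = mv = 60.7 × 1.40 = 8.498 × 10¹ kg·m/s.
λ = h/p = 6.626 × 10⁻³⁴ / 8.498 × 10¹ = 7.80 × 10⁻³⁶ m.

λ = 7.80 × 10⁻³⁶ m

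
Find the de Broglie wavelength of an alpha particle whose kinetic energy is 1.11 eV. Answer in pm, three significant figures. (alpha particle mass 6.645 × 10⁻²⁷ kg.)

λ = 13.6 pm

KE = 1.11 eV = 1.778 × 10⁻¹⁹ J.
p = √(2mKE) = √(2 × 6.645 × 10⁻²⁷ × 1.778 × 10⁻¹⁹) = 4.861 × 10⁻²³ kg·m/s.
λ = h/p = 6.626 × 10⁻³⁴ / 4.861 × 10⁻²³ = 1.36 × 10⁻¹¹ m = 13.6 pm.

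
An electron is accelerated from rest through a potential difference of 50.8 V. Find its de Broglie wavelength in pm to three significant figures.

λ = 172 pm

KE = eV = 1.602 × 10⁻¹⁹ × 50.80 = 8.138 × 10⁻¹⁸ J.
p = √(2mKE) = √(2 × 9.109 × 10⁻³¹ × 8.138 × 10⁻¹⁸) = 3.850 × 10⁻²⁴ kg·m/s.
λ = h/p = 6.626 × 10⁻³⁴ / 3.850 × 10⁻²⁴ = 1.72 × 10⁻¹⁰ m = 172 pm.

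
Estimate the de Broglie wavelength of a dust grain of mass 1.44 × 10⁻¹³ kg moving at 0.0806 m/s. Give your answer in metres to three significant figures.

p = mv = 1.44 × 10⁻¹³ × 0.0806 = 1.161 × 10⁻¹⁴ kg·m/s.
λ = h/p = 6.626 × 10⁻³⁴ / 1.161 × 10⁻¹⁴ = 5.71 × 10⁻²⁰ m.

λ = 5.71 × 10⁻²⁰ m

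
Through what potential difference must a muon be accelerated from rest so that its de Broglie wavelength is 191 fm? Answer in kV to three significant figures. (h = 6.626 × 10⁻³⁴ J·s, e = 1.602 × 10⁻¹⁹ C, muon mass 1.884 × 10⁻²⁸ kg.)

V = 199 kV

p = h/λ = 6.626 × 10⁻³⁴ / 1.910 × 10⁻¹³ = 3.469 × 10⁻²¹ kg·m/s.
KE = p²/(2m) = 3.194 × 10⁻¹⁴ J.
V = KE/e = 3.194 × 10⁻¹⁴ / (1.602 × 10⁻¹⁹) = 199 kV.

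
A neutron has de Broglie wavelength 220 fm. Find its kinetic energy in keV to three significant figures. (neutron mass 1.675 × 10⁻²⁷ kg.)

KE = 16.9 keV

p = h/λ = 6.626 × 10⁻³⁴ / 2.200 × 10⁻¹³ = 3.012 × 10⁻²¹ kg·m/s.
KE = p²/(2m) = (3.012 × 10⁻²¹)² / (2 × 1.675 × 10⁻²⁷) = 2.708 × 10⁻¹⁵ J = 16.9 keV.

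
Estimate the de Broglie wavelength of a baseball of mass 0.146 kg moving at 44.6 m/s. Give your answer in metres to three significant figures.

p = mv = 0.146 × 44.6 = 6.512 kg·m/s.
λ = h/p = 6.626 × 10⁻³⁴ / 6.512 = 1.02 × 10⁻³⁴ m.

λ = 1.02 × 10⁻³⁴ m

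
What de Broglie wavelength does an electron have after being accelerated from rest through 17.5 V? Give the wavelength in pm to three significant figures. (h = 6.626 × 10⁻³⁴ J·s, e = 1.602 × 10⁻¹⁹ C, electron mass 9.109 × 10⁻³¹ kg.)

λ = 293 pm

KE = eV = 1.602 × 10⁻¹⁹ × 17.50 = 2.804 × 10⁻¹⁸ J.
p = √(2mKE) = √(2 × 9.109 × 10⁻³¹ × 2.804 × 10⁻¹⁸) = 2.260 × 10⁻²⁴ kg·m/s.
λ = h/p = 6.626 × 10⁻³⁴ / 2.260 × 10⁻²⁴ = 2.93 × 10⁻¹⁰ m = 293 pm.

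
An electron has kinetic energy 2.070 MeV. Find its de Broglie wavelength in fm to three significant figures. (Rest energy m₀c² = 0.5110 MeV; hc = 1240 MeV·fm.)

Total energy E = KE + m₀c² = 2.070 + 0.5110 = 2.5810 MeV.
(pc)² = E² − (m₀c²)² = (2.5810)² − (0.5110)² = 6.400 MeV², so pc = 2.530 MeV.
λ = hc/(pc) = 1240 MeV·fm / 2.530 MeV = 490 fm.

λ = 490 fm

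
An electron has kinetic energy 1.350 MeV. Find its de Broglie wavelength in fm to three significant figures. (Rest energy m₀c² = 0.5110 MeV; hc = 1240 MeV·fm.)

Total energy E = KE + m₀c² = 1.350 + 0.5110 = 1.8610 MeV.
(pc)² = E² − (m₀c²)² = (1.8610)² − (0.5110)² = 3.202 MeV², so pc = 1.789 MeV.
λ = hc/(pc) = 1240 MeV·fm / 1.789 MeV = 693 fm.

λ = 693 fm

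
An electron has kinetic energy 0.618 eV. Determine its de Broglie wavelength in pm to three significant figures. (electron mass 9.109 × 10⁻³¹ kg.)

λ = 1560 pm

KE = 0.618 eV = 9.900 × 10⁻²⁰ J.
p = √(2mKE) = √(2 × 9.109 × 10⁻³¹ × 9.900 × 10⁻²⁰) = 4.247 × 10⁻²⁵ kg·m/s.
λ = h/p = 6.626 × 10⁻³⁴ / 4.247 × 10⁻²⁵ = 1.56 × 10⁻⁹ m = 1560 pm.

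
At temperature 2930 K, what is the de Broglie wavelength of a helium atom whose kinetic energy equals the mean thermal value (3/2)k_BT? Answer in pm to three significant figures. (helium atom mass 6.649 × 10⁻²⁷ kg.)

λ = 23.3 pm

KE = (3/2)k_BT = 1.5 × 1.381 × 10⁻²³ × 2930 = 6.069 × 10⁻²⁰ J.
p = √(2mKE) = √(2 × 6.649 × 10⁻²⁷ × 6.069 × 10⁻²⁰) = 2.841 × 10⁻²³ kg·m/s.
λ = h/p = 2.33 × 10⁻¹¹ m = 23.3 pm.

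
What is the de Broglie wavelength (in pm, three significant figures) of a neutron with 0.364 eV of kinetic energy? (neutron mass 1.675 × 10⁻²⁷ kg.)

λ = 47.4 pm

KE = 0.364 eV = 5.831 × 10⁻²⁰ J.
p = √(2mKE) = √(2 × 1.675 × 10⁻²⁷ × 5.831 × 10⁻²⁰) = 1.398 × 10⁻²³ kg·m/s.
λ = h/p = 6.626 × 10⁻³⁴ / 1.398 × 10⁻²³ = 4.74 × 10⁻¹¹ m = 47.4 pm.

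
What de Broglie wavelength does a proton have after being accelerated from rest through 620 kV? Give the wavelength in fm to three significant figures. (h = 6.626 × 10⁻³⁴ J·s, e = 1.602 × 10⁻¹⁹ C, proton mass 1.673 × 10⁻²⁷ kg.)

KE = eV = 1.602 × 10⁻¹⁹ × 6.200 × 10⁵ = 9.932 × 10⁻¹⁴ J.
p = √(2mKE) = √(2 × 1.673 × 10⁻²⁷ × 9.932 × 10⁻¹⁴) = 1.823 × 10⁻²⁰ kg·m/s.
λ = h/p = 6.626 × 10⁻³⁴ / 1.823 × 10⁻²⁰ = 3.63 × 10⁻¹⁴ m = 36.3 fm.

λ = 36.3 fm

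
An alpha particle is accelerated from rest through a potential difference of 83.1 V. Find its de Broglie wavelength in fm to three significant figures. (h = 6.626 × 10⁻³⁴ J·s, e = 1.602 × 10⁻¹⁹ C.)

KE = 2eV = 2 × 1.602 × 10⁻¹⁹ × 83.10 = 2.663 × 10⁻¹⁷ J.
p = √(2mKE) = √(2 × 6.645 × 10⁻²⁷ × 2.663 × 10⁻¹⁷) = 5.949 × 10⁻²² kg·m/s.
λ = h/p = 6.626 × 10⁻³⁴ / 5.949 × 10⁻²² = 1.11 × 10⁻¹² m = 1110 fm.

λ = 1110 fm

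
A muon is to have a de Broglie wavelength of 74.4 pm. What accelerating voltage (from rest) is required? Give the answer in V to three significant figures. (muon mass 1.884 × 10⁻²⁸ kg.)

V = 1.31 V

p = h/λ = 6.626 × 10⁻³⁴ / 7.440 × 10⁻¹¹ = 8.906 × 10⁻²⁴ kg·m/s.
KE = p²/(2m) = 2.105 × 10⁻¹⁹ J.
V = KE/e = 2.105 × 10⁻¹⁹ / (1.602 × 10⁻¹⁹) = 1.31 V.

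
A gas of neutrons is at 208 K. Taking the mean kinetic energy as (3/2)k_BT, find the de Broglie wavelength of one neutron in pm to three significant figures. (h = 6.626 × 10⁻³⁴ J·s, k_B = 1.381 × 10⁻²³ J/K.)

λ = 174 pm

KE = (3/2)k_BT = 1.5 × 1.381 × 10⁻²³ × 208 = 4.309 × 10⁻²¹ J.
p = √(2mKE) = √(2 × 1.675 × 10⁻²⁷ × 4.309 × 10⁻²¹) = 3.799 × 10⁻²⁴ kg·m/s.
λ = h/p = 1.74 × 10⁻¹⁰ m = 174 pm.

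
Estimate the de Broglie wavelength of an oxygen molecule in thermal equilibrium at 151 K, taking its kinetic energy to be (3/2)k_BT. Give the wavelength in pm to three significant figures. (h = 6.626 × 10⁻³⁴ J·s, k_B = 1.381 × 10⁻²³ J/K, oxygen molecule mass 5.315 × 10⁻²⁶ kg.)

KE = (3/2)k_BT = 1.5 × 1.381 × 10⁻²³ × 151 = 3.128 × 10⁻²¹ J.
p = √(2mKE) = √(2 × 5.315 × 10⁻²⁶ × 3.128 × 10⁻²¹) = 1.823 × 10⁻²³ kg·m/s.
λ = h/p = 3.63 × 10⁻¹¹ m = 36.3 pm.

λ = 36.3 pm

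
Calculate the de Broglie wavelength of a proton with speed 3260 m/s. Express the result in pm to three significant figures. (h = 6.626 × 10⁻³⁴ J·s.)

p = mv = 1.673 × 10⁻²⁷ × 3260 = 5.454 × 10⁻²⁴ kg·m/s.
λ = h/p = 6.626 × 10⁻³⁴ / 5.454 × 10⁻²⁴ = 1.21 × 10⁻¹⁰ m = 121 pm.

λ = 121 pm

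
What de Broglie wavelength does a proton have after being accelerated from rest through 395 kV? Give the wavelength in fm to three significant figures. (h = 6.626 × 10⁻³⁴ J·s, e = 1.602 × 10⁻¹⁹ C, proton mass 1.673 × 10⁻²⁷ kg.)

KE = eV = 1.602 × 10⁻¹⁹ × 3.950 × 10⁵ = 6.328 × 10⁻¹⁴ J.
p = √(2mKE) = √(2 × 1.673 × 10⁻²⁷ × 6.328 × 10⁻¹⁴) = 1.455 × 10⁻²⁰ kg·m/s.
λ = h/p = 6.626 × 10⁻³⁴ / 1.455 × 10⁻²⁰ = 4.55 × 10⁻¹⁴ m = 45.5 fm.

λ = 45.5 fm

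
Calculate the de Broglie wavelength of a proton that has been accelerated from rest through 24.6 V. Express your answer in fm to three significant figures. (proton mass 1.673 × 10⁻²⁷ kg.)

KE = eV = 1.602 × 10⁻¹⁹ × 24.60 = 3.941 × 10⁻¹⁸ J.
p = √(2mKE) = √(2 × 1.673 × 10⁻²⁷ × 3.941 × 10⁻¹⁸) = 1.148 × 10⁻²² kg·m/s.
λ = h/p = 6.626 × 10⁻³⁴ / 1.148 × 10⁻²² = 5.77 × 10⁻¹² m = 5770 fm.

λ = 5770 fm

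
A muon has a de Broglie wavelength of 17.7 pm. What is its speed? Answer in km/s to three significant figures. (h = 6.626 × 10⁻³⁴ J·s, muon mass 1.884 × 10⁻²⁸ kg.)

v = 199 km/s

p = h/λ = 6.626 × 10⁻³⁴ / 1.770 × 10⁻¹¹ = 3.744 × 10⁻²³ kg·m/s.
v = p/m = 3.744 × 10⁻²³ / 1.884 × 10⁻²⁸ = 1.99 × 10⁵ m/s = 199 km/s.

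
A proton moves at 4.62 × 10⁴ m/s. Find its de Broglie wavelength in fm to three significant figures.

p = mv = 1.673 × 10⁻²⁷ × 4.62 × 10⁴ = 7.729 × 10⁻²³ kg·m/s.
λ = h/p = 6.626 × 10⁻³⁴ / 7.729 × 10⁻²³ = 8.57 × 10⁻¹² m = 8570 fm.

λ = 8570 fm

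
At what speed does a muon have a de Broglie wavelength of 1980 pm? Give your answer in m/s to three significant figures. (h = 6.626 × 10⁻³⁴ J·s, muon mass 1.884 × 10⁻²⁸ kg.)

p = h/λ = 6.626 × 10⁻³⁴ / 1.980 × 10⁻⁹ = 3.346 × 10⁻²⁵ kg·m/s.
v = p/m = 3.346 × 10⁻²⁵ / 1.884 × 10⁻²⁸ = 1.78 × 10³ m/s = 1780 m/s.

v = 1780 m/s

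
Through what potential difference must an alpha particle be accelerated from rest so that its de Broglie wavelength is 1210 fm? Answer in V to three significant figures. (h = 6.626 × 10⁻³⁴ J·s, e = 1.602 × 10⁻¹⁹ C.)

p = h/λ = 6.626 × 10⁻³⁴ / 1.210 × 10⁻¹² = 5.476 × 10⁻²² kg·m/s.
KE = p²/(2m) = 2.256 × 10⁻¹⁷ J.
V = KE/2e = 2.256 × 10⁻¹⁷ / (2 × 1.602 × 10⁻¹⁹) = 70.4 V.

V = 70.4 V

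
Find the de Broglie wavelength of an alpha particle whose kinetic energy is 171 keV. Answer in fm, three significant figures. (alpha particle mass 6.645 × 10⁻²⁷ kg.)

λ = 34.7 fm

KE = 171 keV = 2.739 × 10⁻¹⁴ J.
p = √(2mKE) = √(2 × 6.645 × 10⁻²⁷ × 2.739 × 10⁻¹⁴) = 1.908 × 10⁻²⁰ kg·m/s.
λ = h/p = 6.626 × 10⁻³⁴ / 1.908 × 10⁻²⁰ = 3.47 × 10⁻¹⁴ m = 34.7 fm.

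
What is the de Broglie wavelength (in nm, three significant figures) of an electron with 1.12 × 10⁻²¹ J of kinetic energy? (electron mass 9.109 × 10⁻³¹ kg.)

λ = 14.7 nm

p = √(2mKE) = √(2 × 9.109 × 10⁻³¹ × 1.120 × 10⁻²¹) = 4.517 × 10⁻²⁶ kg·m/s.
λ = h/p = 6.626 × 10⁻³⁴ / 4.517 × 10⁻²⁶ = 1.47 × 10⁻⁸ m = 14.7 nm.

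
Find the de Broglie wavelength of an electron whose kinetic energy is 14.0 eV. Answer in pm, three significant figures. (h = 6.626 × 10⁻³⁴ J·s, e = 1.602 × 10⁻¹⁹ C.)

KE = 14.0 eV = 2.243 × 10⁻¹⁸ J.
p = √(2mKE) = √(2 × 9.109 × 10⁻³¹ × 2.243 × 10⁻¹⁸) = 2.021 × 10⁻²⁴ kg·m/s.
λ = h/p = 6.626 × 10⁻³⁴ / 2.021 × 10⁻²⁴ = 3.28 × 10⁻¹⁰ m = 328 pm.

λ = 328 pm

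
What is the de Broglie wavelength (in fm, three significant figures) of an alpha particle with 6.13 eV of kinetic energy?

λ = 5800 fm

KE = 6.13 eV = 9.820 × 10⁻¹⁹ J.
p = √(2mKE) = √(2 × 6.645 × 10⁻²⁷ × 9.820 × 10⁻¹⁹) = 1.142 × 10⁻²² kg·m/s.
λ = h/p = 6.626 × 10⁻³⁴ / 1.142 × 10⁻²² = 5.80 × 10⁻¹² m = 5800 fm.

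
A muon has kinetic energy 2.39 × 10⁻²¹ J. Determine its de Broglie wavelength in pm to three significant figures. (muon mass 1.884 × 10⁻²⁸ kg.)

p = √(2mKE) = √(2 × 1.884 × 10⁻²⁸ × 2.390 × 10⁻²¹) = 9.490 × 10⁻²⁵ kg·m/s.
λ = h/p = 6.626 × 10⁻³⁴ / 9.490 × 10⁻²⁵ = 6.98 × 10⁻¹⁰ m = 698 pm.

λ = 698 pm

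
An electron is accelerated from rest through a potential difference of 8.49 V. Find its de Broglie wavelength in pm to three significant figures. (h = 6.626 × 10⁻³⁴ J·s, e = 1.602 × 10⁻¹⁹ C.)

KE = eV = 1.602 × 10⁻¹⁹ × 8.490 = 1.360 × 10⁻¹⁸ J.
p = √(2mKE) = √(2 × 9.109 × 10⁻³¹ × 1.360 × 10⁻¹⁸) = 1.574 × 10⁻²⁴ kg·m/s.
λ = h/p = 6.626 × 10⁻³⁴ / 1.574 × 10⁻²⁴ = 4.21 × 10⁻¹⁰ m = 421 pm.

λ = 421 pm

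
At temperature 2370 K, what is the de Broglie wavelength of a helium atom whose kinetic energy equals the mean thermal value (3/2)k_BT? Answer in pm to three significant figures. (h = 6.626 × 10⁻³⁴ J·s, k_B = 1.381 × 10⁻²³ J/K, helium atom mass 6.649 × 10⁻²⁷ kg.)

KE = (3/2)k_BT = 1.5 × 1.381 × 10⁻²³ × 2370 = 4.909 × 10⁻²⁰ J.
p = √(2mKE) = √(2 × 6.649 × 10⁻²⁷ × 4.909 × 10⁻²⁰) = 2.555 × 10⁻²³ kg·m/s.
λ = h/p = 2.59 × 10⁻¹¹ m = 25.9 pm.

λ = 25.9 pm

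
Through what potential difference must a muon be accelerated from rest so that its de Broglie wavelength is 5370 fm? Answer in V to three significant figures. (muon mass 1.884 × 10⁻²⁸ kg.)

V = 252 V

p = h/λ = 6.626 × 10⁻³⁴ / 5.370 × 10⁻¹² = 1.234 × 10⁻²² kg·m/s.
KE = p²/(2m) = 4.041 × 10⁻¹⁷ J.
V = KE/e = 4.041 × 10⁻¹⁷ / (1.602 × 10⁻¹⁹) = 252 V.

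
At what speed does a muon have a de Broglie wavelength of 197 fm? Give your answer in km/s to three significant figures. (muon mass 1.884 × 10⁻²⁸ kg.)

v = 1.79 × 10⁴ km/s

p = h/λ = 6.626 × 10⁻³⁴ / 1.970 × 10⁻¹³ = 3.363 × 10⁻²¹ kg·m/s.
v = p/m = 3.363 × 10⁻²¹ / 1.884 × 10⁻²⁸ = 1.79 × 10⁷ m/s = 1.79 × 10⁴ km/s.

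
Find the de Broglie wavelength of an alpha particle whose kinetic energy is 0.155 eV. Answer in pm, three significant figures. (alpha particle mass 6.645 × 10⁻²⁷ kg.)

λ = 36.5 pm

KE = 0.155 eV = 2.483 × 10⁻²⁰ J.
p = √(2mKE) = √(2 × 6.645 × 10⁻²⁷ × 2.483 × 10⁻²⁰) = 1.817 × 10⁻²³ kg·m/s.
λ = h/p = 6.626 × 10⁻³⁴ / 1.817 × 10⁻²³ = 3.65 × 10⁻¹¹ m = 36.5 pm.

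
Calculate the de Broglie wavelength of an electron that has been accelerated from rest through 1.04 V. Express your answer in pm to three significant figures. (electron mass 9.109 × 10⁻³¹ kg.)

KE = eV = 1.602 × 10⁻¹⁹ × 1.040 = 1.666 × 10⁻¹⁹ J.
p = √(2mKE) = √(2 × 9.109 × 10⁻³¹ × 1.666 × 10⁻¹⁹) = 5.509 × 10⁻²⁵ kg·m/s.
λ = h/p = 6.626 × 10⁻³⁴ / 5.509 × 10⁻²⁵ = 1.20 × 10⁻⁹ m = 1200 pm.

λ = 1200 pm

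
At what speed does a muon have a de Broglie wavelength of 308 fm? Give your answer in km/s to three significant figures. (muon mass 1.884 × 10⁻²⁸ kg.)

v = 1.14 × 10⁴ km/s

p = h/λ = 6.626 × 10⁻³⁴ / 3.080 × 10⁻¹³ = 2.151 × 10⁻²¹ kg·m/s.
v = p/m = 2.151 × 10⁻²¹ / 1.884 × 10⁻²⁸ = 1.14 × 10⁷ m/s = 1.14 × 10⁴ km/s.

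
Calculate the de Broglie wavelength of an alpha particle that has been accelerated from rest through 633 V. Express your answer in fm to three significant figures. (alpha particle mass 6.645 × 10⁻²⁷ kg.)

λ = 404 fm

KE = 2eV = 2 × 1.602 × 10⁻¹⁹ × 633.0 = 2.028 × 10⁻¹⁶ J.
p = √(2mKE) = √(2 × 6.645 × 10⁻²⁷ × 2.028 × 10⁻¹⁶) = 1.642 × 10⁻²¹ kg·m/s.
λ = h/p = 6.626 × 10⁻³⁴ / 1.642 × 10⁻²¹ = 4.04 × 10⁻¹³ m = 404 fm.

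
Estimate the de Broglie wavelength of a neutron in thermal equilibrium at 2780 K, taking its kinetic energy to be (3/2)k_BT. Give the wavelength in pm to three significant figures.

λ = 47.7 pm

KE = (3/2)k_BT = 1.5 × 1.381 × 10⁻²³ × 2780 = 5.759 × 10⁻²⁰ J.
p = √(2mKE) = √(2 × 1.675 × 10⁻²⁷ × 5.759 × 10⁻²⁰) = 1.389 × 10⁻²³ kg·m/s.
λ = h/p = 4.77 × 10⁻¹¹ m = 47.7 pm.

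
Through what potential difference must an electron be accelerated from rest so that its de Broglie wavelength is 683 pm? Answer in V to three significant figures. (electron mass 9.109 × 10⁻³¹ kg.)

p = h/λ = 6.626 × 10⁻³⁴ / 6.830 × 10⁻¹⁰ = 9.701 × 10⁻²⁵ kg·m/s.
KE = p²/(2m) = 5.166 × 10⁻¹⁹ J.
V = KE/e = 5.166 × 10⁻¹⁹ / (1.602 × 10⁻¹⁹) = 3.22 V.

V = 3.22 V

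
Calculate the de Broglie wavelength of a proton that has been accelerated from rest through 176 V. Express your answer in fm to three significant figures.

λ = 2160 fm

KE = eV = 1.602 × 10⁻¹⁹ × 176.0 = 2.820 × 10⁻¹⁷ J.
p = √(2mKE) = √(2 × 1.673 × 10⁻²⁷ × 2.820 × 10⁻¹⁷) = 3.072 × 10⁻²² kg·m/s.
λ = h/p = 6.626 × 10⁻³⁴ / 3.072 × 10⁻²² = 2.16 × 10⁻¹² m = 2160 fm.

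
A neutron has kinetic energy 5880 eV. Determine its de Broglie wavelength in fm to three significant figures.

λ = 373 fm

KE = 5880 eV = 9.420 × 10⁻¹⁶ J.
p = √(2mKE) = √(2 × 1.675 × 10⁻²⁷ × 9.420 × 10⁻¹⁶) = 1.776 × 10⁻²¹ kg·m/s.
λ = h/p = 6.626 × 10⁻³⁴ / 1.776 × 10⁻²¹ = 3.73 × 10⁻¹³ m = 373 fm.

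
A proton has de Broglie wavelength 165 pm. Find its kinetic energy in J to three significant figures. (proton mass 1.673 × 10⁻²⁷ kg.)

KE = 4.82 × 10⁻²¹ J

p = h/λ = 6.626 × 10⁻³⁴ / 1.650 × 10⁻¹⁰ = 4.016 × 10⁻²⁴ kg·m/s.
KE = p²/(2m) = (4.016 × 10⁻²⁴)² / (2 × 1.673 × 10⁻²⁷) = 4.820 × 10⁻²¹ J = 4.82 × 10⁻²¹ J.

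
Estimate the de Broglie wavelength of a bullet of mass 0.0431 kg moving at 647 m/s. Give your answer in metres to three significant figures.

p = mv = 0.0431 × 647 = 2.789 × 10¹ kg·m/s.
λ = h/p = 6.626 × 10⁻³⁴ / 2.789 × 10¹ = 2.38 × 10⁻³⁵ m.

λ = 2.38 × 10⁻³⁵ m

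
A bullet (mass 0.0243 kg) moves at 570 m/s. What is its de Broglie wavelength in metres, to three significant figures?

p = mv = 0.0243 × 570 = 1.385 × 10¹ kg·m/s.
λ = h/p = 6.626 × 10⁻³⁴ / 1.385 × 10¹ = 4.78 × 10⁻³⁵ m.

λ = 4.78 × 10⁻³⁵ m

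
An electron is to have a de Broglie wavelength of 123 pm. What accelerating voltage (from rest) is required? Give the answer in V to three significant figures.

p = h/λ = 6.626 × 10⁻³⁴ / 1.230 × 10⁻¹⁰ = 5.387 × 10⁻²⁴ kg·m/s.
KE = p²/(2m) = 1.593 × 10⁻¹⁷ J.
V = KE/e = 1.593 × 10⁻¹⁷ / (1.602 × 10⁻¹⁹) = 99.4 V.

V = 99.4 V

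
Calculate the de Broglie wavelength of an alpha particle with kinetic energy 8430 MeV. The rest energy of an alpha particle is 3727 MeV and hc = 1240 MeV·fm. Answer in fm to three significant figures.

Total energy E = KE + m₀c² = 8430 + 3727 = 12157 MeV.
(pc)² = E² − (m₀c²)² = (12157)² − (3727)² = 1.339 × 10⁸ MeV², so pc = 1.157 × 10⁴ MeV.
λ = hc/(pc) = 1240 MeV·fm / 1.157 × 10⁴ MeV = 0.107 fm.

λ = 0.107 fm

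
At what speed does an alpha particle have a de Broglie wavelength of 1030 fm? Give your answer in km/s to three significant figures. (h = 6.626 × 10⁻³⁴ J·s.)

v = 96.8 km/s

p = h/λ = 6.626 × 10⁻³⁴ / 1.030 × 10⁻¹² = 6.433 × 10⁻²² kg·m/s.
v = p/m = 6.433 × 10⁻²² / 6.645 × 10⁻²⁷ = 9.68 × 10⁴ m/s = 96.8 km/s.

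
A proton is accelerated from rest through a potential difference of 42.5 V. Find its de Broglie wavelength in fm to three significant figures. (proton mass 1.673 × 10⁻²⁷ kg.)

λ = 4390 fm

KE = eV = 1.602 × 10⁻¹⁹ × 42.50 = 6.809 × 10⁻¹⁸ J.
p = √(2mKE) = √(2 × 1.673 × 10⁻²⁷ × 6.809 × 10⁻¹⁸) = 1.509 × 10⁻²² kg·m/s.
λ = h/p = 6.626 × 10⁻³⁴ / 1.509 × 10⁻²² = 4.39 × 10⁻¹² m = 4390 fm.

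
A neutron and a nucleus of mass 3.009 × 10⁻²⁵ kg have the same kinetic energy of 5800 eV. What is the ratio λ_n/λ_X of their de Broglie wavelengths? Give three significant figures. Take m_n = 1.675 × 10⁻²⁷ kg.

At fixed KE, p = √(2mKE) so λ = h/p ∝ 1/√m.
λ_n/λ_X = √(m_X/m_n) = √(3.009 × 10⁻²⁵/1.675 × 10⁻²⁷) = √(179.6) = 13.4.

λ_n/λ_X = 13.4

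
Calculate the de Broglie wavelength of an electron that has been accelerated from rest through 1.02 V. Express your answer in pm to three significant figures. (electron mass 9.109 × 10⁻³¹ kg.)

λ = 1210 pm

KE = eV = 1.602 × 10⁻¹⁹ × 1.020 = 1.634 × 10⁻¹⁹ J.
p = √(2mKE) = √(2 × 9.109 × 10⁻³¹ × 1.634 × 10⁻¹⁹) = 5.456 × 10⁻²⁵ kg·m/s.
λ = h/p = 6.626 × 10⁻³⁴ / 5.456 × 10⁻²⁵ = 1.21 × 10⁻⁹ m = 1210 pm.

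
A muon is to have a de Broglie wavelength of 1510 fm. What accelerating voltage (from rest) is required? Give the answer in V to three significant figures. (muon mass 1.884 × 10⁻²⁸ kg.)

V = 3190 V

p = h/λ = 6.626 × 10⁻³⁴ / 1.510 × 10⁻¹² = 4.388 × 10⁻²² kg·m/s.
KE = p²/(2m) = 5.110 × 10⁻¹⁶ J.
V = KE/e = 5.110 × 10⁻¹⁶ / (1.602 × 10⁻¹⁹) = 3190 V.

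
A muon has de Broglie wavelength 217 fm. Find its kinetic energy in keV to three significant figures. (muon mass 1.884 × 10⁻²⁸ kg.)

p = h/λ = 6.626 × 10⁻³⁴ / 2.170 × 10⁻¹³ = 3.053 × 10⁻²¹ kg·m/s.
KE = p²/(2m) = (3.053 × 10⁻²¹)² / (2 × 1.884 × 10⁻²⁸) = 2.474 × 10⁻¹⁴ J = 154 keV.

KE = 154 keV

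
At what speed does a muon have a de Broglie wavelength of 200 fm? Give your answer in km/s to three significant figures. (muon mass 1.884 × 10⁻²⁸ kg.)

v = 1.76 × 10⁴ km/s

p = h/λ = 6.626 × 10⁻³⁴ / 2.000 × 10⁻¹³ = 3.313 × 10⁻²¹ kg·m/s.
v = p/m = 3.313 × 10⁻²¹ / 1.884 × 10⁻²⁸ = 1.76 × 10⁷ m/s = 1.76 × 10⁴ km/s.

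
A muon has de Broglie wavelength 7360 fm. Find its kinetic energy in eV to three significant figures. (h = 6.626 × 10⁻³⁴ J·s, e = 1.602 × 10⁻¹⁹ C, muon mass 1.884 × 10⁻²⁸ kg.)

p = h/λ = 6.626 × 10⁻³⁴ / 7.360 × 10⁻¹² = 9.003 × 10⁻²³ kg·m/s.
KE = p²/(2m) = (9.003 × 10⁻²³)² / (2 × 1.884 × 10⁻²⁸) = 2.151 × 10⁻¹⁷ J = 134 eV.

KE = 134 eV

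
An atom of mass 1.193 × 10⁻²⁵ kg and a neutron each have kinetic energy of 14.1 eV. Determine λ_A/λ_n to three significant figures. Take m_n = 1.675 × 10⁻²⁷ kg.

λ_A/λ_n = 0.118

At fixed KE, p = √(2mKE) so λ = h/p ∝ 1/√m.
λ_A/λ_n = √(m_n/m_A) = √(1.675 × 10⁻²⁷/1.193 × 10⁻²⁵) = √(0.01404) = 0.118.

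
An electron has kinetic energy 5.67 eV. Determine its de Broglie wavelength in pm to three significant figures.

KE = 5.67 eV = 9.083 × 10⁻¹⁹ J.
p = √(2mKE) = √(2 × 9.109 × 10⁻³¹ × 9.083 × 10⁻¹⁹) = 1.286 × 10⁻²⁴ kg·m/s.
λ = h/p = 6.626 × 10⁻³⁴ / 1.286 × 10⁻²⁴ = 5.15 × 10⁻¹⁰ m = 515 pm.

λ = 515 pm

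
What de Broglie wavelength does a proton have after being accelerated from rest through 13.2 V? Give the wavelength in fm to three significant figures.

KE = eV = 1.602 × 10⁻¹⁹ × 13.20 = 2.115 × 10⁻¹⁸ J.
p = √(2mKE) = √(2 × 1.673 × 10⁻²⁷ × 2.115 × 10⁻¹⁸) = 8.412 × 10⁻²³ kg·m/s.
λ = h/p = 6.626 × 10⁻³⁴ / 8.412 × 10⁻²³ = 7.88 × 10⁻¹² m = 7880 fm.

λ = 7880 fm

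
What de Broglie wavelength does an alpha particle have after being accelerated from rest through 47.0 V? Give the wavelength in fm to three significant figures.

KE = 2eV = 2 × 1.602 × 10⁻¹⁹ × 47.00 = 1.506 × 10⁻¹⁷ J.
p = √(2mKE) = √(2 × 6.645 × 10⁻²⁷ × 1.506 × 10⁻¹⁷) = 4.474 × 10⁻²² kg·m/s.
λ = h/p = 6.626 × 10⁻³⁴ / 4.474 × 10⁻²² = 1.48 × 10⁻¹² m = 1480 fm.

λ = 1480 fm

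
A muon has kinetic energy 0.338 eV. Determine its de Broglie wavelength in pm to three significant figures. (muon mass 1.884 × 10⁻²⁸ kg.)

KE = 0.338 eV = 5.415 × 10⁻²⁰ J.
p = √(2mKE) = √(2 × 1.884 × 10⁻²⁸ × 5.415 × 10⁻²⁰) = 4.517 × 10⁻²⁴ kg·m/s.
λ = h/p = 6.626 × 10⁻³⁴ / 4.517 × 10⁻²⁴ = 1.47 × 10⁻¹⁰ m = 147 pm.

λ = 147 pm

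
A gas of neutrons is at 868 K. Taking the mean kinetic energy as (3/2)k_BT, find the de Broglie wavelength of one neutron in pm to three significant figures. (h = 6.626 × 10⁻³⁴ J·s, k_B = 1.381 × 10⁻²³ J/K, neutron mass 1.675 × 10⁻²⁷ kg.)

λ = 85.4 pm

KE = (3/2)k_BT = 1.5 × 1.381 × 10⁻²³ × 868 = 1.798 × 10⁻²⁰ J.
p = √(2mKE) = √(2 × 1.675 × 10⁻²⁷ × 1.798 × 10⁻²⁰) = 7.761 × 10⁻²⁴ kg·m/s.
λ = h/p = 8.54 × 10⁻¹¹ m = 85.4 pm.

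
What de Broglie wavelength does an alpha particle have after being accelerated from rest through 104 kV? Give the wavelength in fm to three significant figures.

λ = 31.5 fm

KE = 2eV = 2 × 1.602 × 10⁻¹⁹ × 1.040 × 10⁵ = 3.332 × 10⁻¹⁴ J.
p = √(2mKE) = √(2 × 6.645 × 10⁻²⁷ × 3.332 × 10⁻¹⁴) = 2.104 × 10⁻²⁰ kg·m/s.
λ = h/p = 6.626 × 10⁻³⁴ / 2.104 × 10⁻²⁰ = 3.15 × 10⁻¹⁴ m = 31.5 fm.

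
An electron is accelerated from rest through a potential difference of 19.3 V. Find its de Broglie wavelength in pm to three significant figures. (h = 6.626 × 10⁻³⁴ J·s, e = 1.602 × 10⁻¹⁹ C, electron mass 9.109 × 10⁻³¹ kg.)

λ = 279 pm

KE = eV = 1.602 × 10⁻¹⁹ × 19.30 = 3.092 × 10⁻¹⁸ J.
p = √(2mKE) = √(2 × 9.109 × 10⁻³¹ × 3.092 × 10⁻¹⁸) = 2.373 × 10⁻²⁴ kg·m/s.
λ = h/p = 6.626 × 10⁻³⁴ / 2.373 × 10⁻²⁴ = 2.79 × 10⁻¹⁰ m = 279 pm.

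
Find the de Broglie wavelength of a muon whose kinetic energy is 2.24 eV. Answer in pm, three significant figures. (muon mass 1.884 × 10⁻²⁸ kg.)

KE = 2.24 eV = 3.588 × 10⁻¹⁹ J.
p = √(2mKE) = √(2 × 1.884 × 10⁻²⁸ × 3.588 × 10⁻¹⁹) = 1.163 × 10⁻²³ kg·m/s.
λ = h/p = 6.626 × 10⁻³⁴ / 1.163 × 10⁻²³ = 5.70 × 10⁻¹¹ m = 57.0 pm.

λ = 57.0 pm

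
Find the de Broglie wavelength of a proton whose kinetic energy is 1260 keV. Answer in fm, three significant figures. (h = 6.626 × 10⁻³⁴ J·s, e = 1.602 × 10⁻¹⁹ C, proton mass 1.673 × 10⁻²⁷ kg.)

KE = 1260 keV = 2.019 × 10⁻¹³ J.
p = √(2mKE) = √(2 × 1.673 × 10⁻²⁷ × 2.019 × 10⁻¹³) = 2.599 × 10⁻²⁰ kg·m/s.
λ = h/p = 6.626 × 10⁻³⁴ / 2.599 × 10⁻²⁰ = 2.55 × 10⁻¹⁴ m = 25.5 fm.

λ = 25.5 fm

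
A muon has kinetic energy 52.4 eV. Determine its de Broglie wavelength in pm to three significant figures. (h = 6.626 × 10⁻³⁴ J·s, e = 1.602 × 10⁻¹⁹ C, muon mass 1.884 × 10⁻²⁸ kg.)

λ = 11.8 pm

KE = 52.4 eV = 8.394 × 10⁻¹⁸ J.
p = √(2mKE) = √(2 × 1.884 × 10⁻²⁸ × 8.394 × 10⁻¹⁸) = 5.624 × 10⁻²³ kg·m/s.
λ = h/p = 6.626 × 10⁻³⁴ / 5.624 × 10⁻²³ = 1.18 × 10⁻¹¹ m = 11.8 pm.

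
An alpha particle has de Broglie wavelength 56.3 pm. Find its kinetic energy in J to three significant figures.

p = h/λ = 6.626 × 10⁻³⁴ / 5.630 × 10⁻¹¹ = 1.177 × 10⁻²³ kg·m/s.
KE = p²/(2m) = (1.177 × 10⁻²³)² / (2 × 6.645 × 10⁻²⁷) = 1.042 × 10⁻²⁰ J = 1.04 × 10⁻²⁰ J.

KE = 1.04 × 10⁻²⁰ J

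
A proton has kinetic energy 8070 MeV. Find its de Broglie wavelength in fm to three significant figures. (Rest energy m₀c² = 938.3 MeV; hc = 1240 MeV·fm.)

λ = 0.138 fm

Total energy E = KE + m₀c² = 8070 + 938.3 = 9008.3 MeV.
(pc)² = E² − (m₀c²)² = (9008.3)² − (938.3)² = 8.027 × 10⁷ MeV², so pc = 8959 MeV.
λ = hc/(pc) = 1240 MeV·fm / 8959 MeV = 0.138 fm.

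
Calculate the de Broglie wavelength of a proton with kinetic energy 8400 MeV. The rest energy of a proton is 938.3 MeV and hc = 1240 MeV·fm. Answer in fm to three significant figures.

λ = 0.133 fm

Total energy E = KE + m₀c² = 8400 + 938.3 = 9338.3 MeV.
(pc)² = E² − (m₀c²)² = (9338.3)² − (938.3)² = 8.632 × 10⁷ MeV², so pc = 9291 MeV.
λ = hc/(pc) = 1240 MeV·fm / 9291 MeV = 0.133 fm.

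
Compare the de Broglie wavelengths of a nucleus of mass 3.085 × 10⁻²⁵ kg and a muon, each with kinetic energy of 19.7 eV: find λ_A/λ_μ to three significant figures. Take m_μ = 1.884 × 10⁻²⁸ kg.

At fixed KE, p = √(2mKE) so λ = h/p ∝ 1/√m.
λ_A/λ_μ = √(m_μ/m_A) = √(1.884 × 10⁻²⁸/3.085 × 10⁻²⁵) = √(6.107 × 10⁻⁴) = 0.0247.

λ_A/λ_μ = 0.0247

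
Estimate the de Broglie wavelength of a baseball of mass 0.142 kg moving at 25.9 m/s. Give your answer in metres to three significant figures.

p = mv = 0.142 × 25.9 = 3.678 kg·m/s.
λ = h/p = 6.626 × 10⁻³⁴ / 3.678 = 1.80 × 10⁻³⁴ m.

λ = 1.80 × 10⁻³⁴ m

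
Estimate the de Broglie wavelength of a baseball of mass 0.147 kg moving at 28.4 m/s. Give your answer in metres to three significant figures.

p = mv = 0.147 × 28.4 = 4.175 kg·m/s.
λ = h/p = 6.626 × 10⁻³⁴ / 4.175 = 1.59 × 10⁻³⁴ m.

λ = 1.59 × 10⁻³⁴ m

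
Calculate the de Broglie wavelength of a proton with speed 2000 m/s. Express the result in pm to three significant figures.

λ = 198 pm

p = mv = 1.673 × 10⁻²⁷ × 2000 = 3.346 × 10⁻²⁴ kg·m/s.
λ = h/p = 6.626 × 10⁻³⁴ / 3.346 × 10⁻²⁴ = 1.98 × 10⁻¹⁰ m = 198 pm.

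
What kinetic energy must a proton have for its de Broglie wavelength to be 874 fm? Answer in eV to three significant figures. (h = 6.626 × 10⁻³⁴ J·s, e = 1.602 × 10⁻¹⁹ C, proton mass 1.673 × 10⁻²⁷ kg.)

p = h/λ = 6.626 × 10⁻³⁴ / 8.740 × 10⁻¹³ = 7.581 × 10⁻²² kg·m/s.
KE = p²/(2m) = (7.581 × 10⁻²²)² / (2 × 1.673 × 10⁻²⁷) = 1.718 × 10⁻¹⁶ J = 1070 eV.

KE = 1070 eV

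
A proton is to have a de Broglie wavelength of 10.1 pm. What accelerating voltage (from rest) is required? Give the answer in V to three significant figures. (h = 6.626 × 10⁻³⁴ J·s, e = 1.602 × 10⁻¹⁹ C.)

p = h/λ = 6.626 × 10⁻³⁴ / 1.010 × 10⁻¹¹ = 6.560 × 10⁻²³ kg·m/s.
KE = p²/(2m) = 1.286 × 10⁻¹⁸ J.
V = KE/e = 1.286 × 10⁻¹⁸ / (1.602 × 10⁻¹⁹) = 8.03 V.

V = 8.03 V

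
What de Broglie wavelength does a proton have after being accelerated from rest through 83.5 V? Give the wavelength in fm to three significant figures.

KE = eV = 1.602 × 10⁻¹⁹ × 83.50 = 1.338 × 10⁻¹⁷ J.
p = √(2mKE) = √(2 × 1.673 × 10⁻²⁷ × 1.338 × 10⁻¹⁷) = 2.116 × 10⁻²² kg·m/s.
λ = h/p = 6.626 × 10⁻³⁴ / 2.116 × 10⁻²² = 3.13 × 10⁻¹² m = 3130 fm.

λ = 3130 fm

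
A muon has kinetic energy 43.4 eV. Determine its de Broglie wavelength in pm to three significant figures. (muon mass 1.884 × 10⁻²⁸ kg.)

λ = 12.9 pm

KE = 43.4 eV = 6.953 × 10⁻¹⁸ J.
p = √(2mKE) = √(2 × 1.884 × 10⁻²⁸ × 6.953 × 10⁻¹⁸) = 5.118 × 10⁻²³ kg·m/s.
λ = h/p = 6.626 × 10⁻³⁴ / 5.118 × 10⁻²³ = 1.29 × 10⁻¹¹ m = 12.9 pm.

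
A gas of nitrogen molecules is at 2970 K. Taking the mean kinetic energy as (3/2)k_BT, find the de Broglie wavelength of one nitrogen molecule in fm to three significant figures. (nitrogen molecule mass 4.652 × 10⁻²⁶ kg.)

KE = (3/2)k_BT = 1.5 × 1.381 × 10⁻²³ × 2970 = 6.152 × 10⁻²⁰ J.
p = √(2mKE) = √(2 × 4.652 × 10⁻²⁶ × 6.152 × 10⁻²⁰) = 7.566 × 10⁻²³ kg·m/s.
λ = h/p = 8.76 × 10⁻¹² m = 8760 fm.

λ = 8760 fm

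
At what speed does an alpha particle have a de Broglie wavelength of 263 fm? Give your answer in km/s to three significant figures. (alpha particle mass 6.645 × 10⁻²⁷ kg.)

p = h/λ = 6.626 × 10⁻³⁴ / 2.630 × 10⁻¹³ = 2.519 × 10⁻²¹ kg·m/s.
v = p/m = 2.519 × 10⁻²¹ / 6.645 × 10⁻²⁷ = 3.79 × 10⁵ m/s = 379 km/s.

v = 379 km/s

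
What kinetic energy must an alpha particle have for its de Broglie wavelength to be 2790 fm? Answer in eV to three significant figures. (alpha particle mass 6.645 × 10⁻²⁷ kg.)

KE = 26.5 eV

p = h/λ = 6.626 × 10⁻³⁴ / 2.790 × 10⁻¹² = 2.375 × 10⁻²² kg·m/s.
KE = p²/(2m) = (2.375 × 10⁻²²)² / (2 × 6.645 × 10⁻²⁷) = 4.244 × 10⁻¹⁸ J = 26.5 eV.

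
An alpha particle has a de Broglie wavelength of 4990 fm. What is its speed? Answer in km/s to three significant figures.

p = h/λ = 6.626 × 10⁻³⁴ / 4.990 × 10⁻¹² = 1.328 × 10⁻²² kg·m/s.
v = p/m = 1.328 × 10⁻²² / 6.645 × 10⁻²⁷ = 2.00 × 10⁴ m/s = 20.0 km/s.

v = 20.0 km/s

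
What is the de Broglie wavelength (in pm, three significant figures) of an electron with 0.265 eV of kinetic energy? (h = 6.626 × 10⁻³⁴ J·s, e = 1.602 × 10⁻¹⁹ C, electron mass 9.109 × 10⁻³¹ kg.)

λ = 2380 pm

KE = 0.265 eV = 4.245 × 10⁻²⁰ J.
p = √(2mKE) = √(2 × 9.109 × 10⁻³¹ × 4.245 × 10⁻²⁰) = 2.781 × 10⁻²⁵ kg·m/s.
λ = h/p = 6.626 × 10⁻³⁴ / 2.781 × 10⁻²⁵ = 2.38 × 10⁻⁹ m = 2380 pm.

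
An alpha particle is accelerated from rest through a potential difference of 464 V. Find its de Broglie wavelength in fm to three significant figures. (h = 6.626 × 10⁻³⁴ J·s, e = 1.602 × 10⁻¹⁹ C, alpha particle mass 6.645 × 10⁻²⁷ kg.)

KE = 2eV = 2 × 1.602 × 10⁻¹⁹ × 464.0 = 1.487 × 10⁻¹⁶ J.
p = √(2mKE) = √(2 × 6.645 × 10⁻²⁷ × 1.487 × 10⁻¹⁶) = 1.406 × 10⁻²¹ kg·m/s.
λ = h/p = 6.626 × 10⁻³⁴ / 1.406 × 10⁻²¹ = 4.71 × 10⁻¹³ m = 471 fm.

λ = 471 fm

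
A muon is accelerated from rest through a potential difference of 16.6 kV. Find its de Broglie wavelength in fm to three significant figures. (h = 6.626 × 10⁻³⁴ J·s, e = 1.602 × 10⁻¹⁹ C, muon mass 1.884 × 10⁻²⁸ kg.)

λ = 662 fm

KE = eV = 1.602 × 10⁻¹⁹ × 1.660 × 10⁴ = 2.659 × 10⁻¹⁵ J.
p = √(2mKE) = √(2 × 1.884 × 10⁻²⁸ × 2.659 × 10⁻¹⁵) = 1.001 × 10⁻²¹ kg·m/s.
λ = h/p = 6.626 × 10⁻³⁴ / 1.001 × 10⁻²¹ = 6.62 × 10⁻¹³ m = 662 fm.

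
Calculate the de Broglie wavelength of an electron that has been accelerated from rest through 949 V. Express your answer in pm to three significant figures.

KE = eV = 1.602 × 10⁻¹⁹ × 949.0 = 1.520 × 10⁻¹⁶ J.
p = √(2mKE) = √(2 × 9.109 × 10⁻³¹ × 1.520 × 10⁻¹⁶) = 1.664 × 10⁻²³ kg·m/s.
λ = h/p = 6.626 × 10⁻³⁴ / 1.664 × 10⁻²³ = 3.98 × 10⁻¹¹ m = 39.8 pm.

λ = 39.8 pm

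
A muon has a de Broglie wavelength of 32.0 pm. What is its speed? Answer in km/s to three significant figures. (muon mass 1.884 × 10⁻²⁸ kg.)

p = h/λ = 6.626 × 10⁻³⁴ / 3.200 × 10⁻¹¹ = 2.071 × 10⁻²³ kg·m/s.
v = p/m = 2.071 × 10⁻²³ / 1.884 × 10⁻²⁸ = 1.10 × 10⁵ m/s = 110 km/s.

v = 110 km/s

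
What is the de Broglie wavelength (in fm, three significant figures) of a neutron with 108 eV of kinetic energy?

KE = 108 eV = 1.730 × 10⁻¹⁷ J.
p = √(2mKE) = √(2 × 1.675 × 10⁻²⁷ × 1.730 × 10⁻¹⁷) = 2.407 × 10⁻²² kg·m/s.
λ = h/p = 6.626 × 10⁻³⁴ / 2.407 × 10⁻²² = 2.75 × 10⁻¹² m = 2750 fm.

λ = 2750 fm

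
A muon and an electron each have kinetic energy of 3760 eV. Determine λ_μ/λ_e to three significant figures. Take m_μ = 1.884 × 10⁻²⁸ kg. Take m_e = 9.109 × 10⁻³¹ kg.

λ_μ/λ_e = 0.0695

At fixed KE, p = √(2mKE) so λ = h/p ∝ 1/√m.
λ_μ/λ_e = √(m_e/m_μ) = √(9.109 × 10⁻³¹/1.884 × 10⁻²⁸) = √(4.835 × 10⁻³) = 0.0695.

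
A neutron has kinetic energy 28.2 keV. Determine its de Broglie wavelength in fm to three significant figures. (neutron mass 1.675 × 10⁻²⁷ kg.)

λ = 170 fm

KE = 28.2 keV = 4.518 × 10⁻¹⁵ J.
p = √(2mKE) = √(2 × 1.675 × 10⁻²⁷ × 4.518 × 10⁻¹⁵) = 3.890 × 10⁻²¹ kg·m/s.
λ = h/p = 6.626 × 10⁻³⁴ / 3.890 × 10⁻²¹ = 1.70 × 10⁻¹³ m = 170 fm.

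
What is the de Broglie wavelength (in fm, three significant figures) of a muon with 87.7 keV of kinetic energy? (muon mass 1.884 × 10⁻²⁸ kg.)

KE = 87.7 keV = 1.405 × 10⁻¹⁴ J.
p = √(2mKE) = √(2 × 1.884 × 10⁻²⁸ × 1.405 × 10⁻¹⁴) = 2.301 × 10⁻²¹ kg·m/s.
λ = h/p = 6.626 × 10⁻³⁴ / 2.301 × 10⁻²¹ = 2.88 × 10⁻¹³ m = 288 fm.

λ = 288 fm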